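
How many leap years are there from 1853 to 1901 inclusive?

Years divisible by 4 in [1853, 1901]: 1856, 1860, 1864, 1868, 1872, 1876, 1880, 1884, 1888, 1892, 1896, 1900.
Of these, 1900 is divisible by 100 but not 400, so not leap.
Leap years: 12 − 1 = 11.

11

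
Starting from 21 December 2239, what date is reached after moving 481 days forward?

15 April 2241

Count 481 days after December 21, 2239:
December 2239: 31 − 21 = 10 days remain.
Then 15 full months totalling 456 days.
April 1–15, 2241: 15 days.
Total: 10 + 456 + 15 = 481 days.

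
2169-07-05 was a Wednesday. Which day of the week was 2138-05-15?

Thursday

Count forward from the earlier date (May 15, 2138) to the later (July 5, 2169):
From May 15, 2138 to May 15, 2169: 31 years, of which 8 contain a Feb 29 — 23×365 + 8×366 = 11323 days.
May 2169: 31 − 15 = 16 days remain.
Then June (30): 30 days.
July 1–5, 2169: 5 days.
Residual: 51 days.
Total: 11374 days.
11374 mod 7 = 6, so 6 days before Wednesday is Thursday.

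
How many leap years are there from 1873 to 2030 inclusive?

Years divisible by 4: 1876, 1880, …, 2028 — 39 in all.
Of these, 1900 is divisible by 100 but not 400, so not leap.
2000 is divisible by 400, so still leap.
Leap years: 39 − 1 = 38.

38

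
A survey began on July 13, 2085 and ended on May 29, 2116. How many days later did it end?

11277

From July 13, 2085 to July 13, 2115: 30 years, of which 6 contain a Feb 29 — 24×365 + 6×366 = 10956 days.
(2100 is not a leap year (divisible by 100 but not 400).)
July 2115: 31 − 13 = 18 days remain.
Then 9 full months totalling 274 days.
May 1–29, 2116: 29 days.
Residual: 321 days.
Total: 11277 days.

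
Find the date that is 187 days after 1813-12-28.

1814-07-03

Count 187 days after December 28, 1813:
December 1813: 31 − 28 = 3 days remain.
Then January (31), February 1814 (28), March (31), April (30), May (31), June (30): 31 + 28 + 31 + 30 + 31 + 30 = 181 days.
July 1–3, 1814: 3 days.
Residual: 187 days.
Total: 187 days.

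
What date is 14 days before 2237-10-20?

2237-10-06

Count 14 days before October 20, 2237:
Within October 2237: 20 − 6 = 14 days.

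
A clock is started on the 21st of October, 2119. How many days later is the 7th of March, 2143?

From October 21, 2119 to October 21, 2142: 23 years, of which 6 contain a Feb 29 — 17×365 + 6×366 = 8401 days.
October 2142: 31 − 21 = 10 days remain.
Then November (30), December (31), January (31), February 2143 (28): 30 + 31 + 31 + 28 = 120 days.
March 1–7, 2143: 7 days.
Residual: 137 days.
Total: 8538 days.

8538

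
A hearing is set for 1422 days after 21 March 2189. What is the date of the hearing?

10 February 2193

Count 1422 days after March 21, 2189:
Day-of-year of March 21, 2189: 80.
Day-of-year of February 10, 2193: 41.
2189 has 365 days, so 365 − 80 = 285 days remain in 2189.
Full years: 2190: 365; 2191: 365; 2192: 366. Sum = 1096.
Total: 285 + 1096 + 41 = 1422 days.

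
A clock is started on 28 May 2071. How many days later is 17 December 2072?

Day-of-year of May 28, 2071: 148.
Day-of-year of December 17, 2072: 352.
2071 has 365 days, so 365 − 148 = 217 days remain in 2071.
Total: 217 + 352 = 569 days.

569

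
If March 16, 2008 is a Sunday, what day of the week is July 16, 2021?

Friday

From March 16, 2008 to March 16, 2021: 13 years, of which 3 contain a Feb 29 — 10×365 + 3×366 = 4748 days.
March 2021: 31 − 16 = 15 days remain.
Then April (30), May (31), June (30): 30 + 31 + 30 = 91 days.
July 1–16, 2021: 16 days.
Residual: 122 days.
Total: 4870 days.
4870 mod 7 = 5, so 5 days after Sunday is Friday.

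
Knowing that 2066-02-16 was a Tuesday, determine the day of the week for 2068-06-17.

February 16, 2066 → February 16, 2067: 365 days.
February 16, 2067 → February 16, 2068: 365 days.
February 2068: 29 − 16 = 13 days remain (2068 is a leap year, so February has 29 days).
Then March (31), April (30), May (31): 31 + 30 + 31 = 92 days.
June 1–17, 2068: 17 days.
Residual: 122 days.
Total: 852 days.
852 mod 7 = 5, so 5 days after Tuesday is Sunday.

Sunday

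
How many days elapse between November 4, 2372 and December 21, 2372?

November 2372: 30 − 4 = 26 days remain.
December 1–21, 2372: 21 days.
Total: 26 + 21 = 47 days.

47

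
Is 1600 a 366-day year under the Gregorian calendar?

Yes

1600 is a leap year (divisible by 400).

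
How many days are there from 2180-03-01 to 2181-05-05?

March 2180: 31 − 1 = 30 days remain.
Then 13 full months totalling 395 days.
May 1–5, 2181: 5 days.
Total: 30 + 395 + 5 = 430 days.

430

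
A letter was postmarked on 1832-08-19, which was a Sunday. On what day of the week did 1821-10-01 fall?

Count forward from the earlier date (October 1, 1821) to the later (August 19, 1832):
From October 1, 1821 to October 1, 1831: 10 years, of which 2 contain a Feb 29 — 8×365 + 2×366 = 3652 days.
October 1831: 31 − 1 = 30 days remain.
Then 9 full months totalling 274 days.
August 1–19, 1832: 19 days.
Residual: 323 days.
Total: 3975 days.
3975 mod 7 = 6, so 6 days before Sunday is Monday.

Monday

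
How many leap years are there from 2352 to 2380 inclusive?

8

Years divisible by 4 in [2352, 2380]: 2352, 2356, 2360, 2364, 2368, 2372, 2376, 2380.
No century exceptions apply. Count: 8.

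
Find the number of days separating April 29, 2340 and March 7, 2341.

312

Day-of-year of April 29, 2340: 120.
Day-of-year of March 7, 2341: 66.
2340 has 366 days, so 366 − 120 = 246 days remain in 2340.
Total: 246 + 66 = 312 days.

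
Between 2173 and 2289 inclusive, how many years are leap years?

Years divisible by 4: 2176, 2180, …, 2288 — 29 in all.
Of these, 2200 is divisible by 100 but not 400, so not leap.
Leap years: 29 − 1 = 28.

28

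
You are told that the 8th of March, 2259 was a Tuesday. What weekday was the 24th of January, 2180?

Monday

Count forward from the earlier date (January 24, 2180) to the later (March 8, 2259):
Day-of-year of January 24, 2180: 24.
Day-of-year of March 8, 2259: 67.
2180 has 366 days, so 366 − 24 = 342 days remain in 2180.
Full years 2181–2258: 60 common + 18 leap = 60×365 + 18×366 = 28488 days.
Total: 342 + 28488 + 67 = 28897 days.
28897 mod 7 = 1, so 1 day before Tuesday is Monday.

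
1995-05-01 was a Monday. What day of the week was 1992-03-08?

Count forward from the earlier date (March 8, 1992) to the later (May 1, 1995):
Day-of-year of March 8, 1992: 68.
Day-of-year of May 1, 1995: 121.
1992 has 366 days, so 366 − 68 = 298 days remain in 1992.
Full years: 1993: 365; 1994: 365. Sum = 730.
Total: 298 + 730 + 121 = 1149 days.
1149 mod 7 = 1, so 1 day before Monday is Sunday.

Sunday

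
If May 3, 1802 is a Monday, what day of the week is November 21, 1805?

Day-of-year of May 3, 1802: 123.
Day-of-year of November 21, 1805: 325.
1802 has 365 days, so 365 − 123 = 242 days remain in 1802.
Full years: 1803: 365; 1804: 366. Sum = 731.
Total: 242 + 731 + 325 = 1298 days.
1298 mod 7 = 3, so 3 days after Monday is Thursday.

Thursday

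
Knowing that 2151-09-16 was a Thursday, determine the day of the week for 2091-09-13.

Count forward from the earlier date (September 13, 2091) to the later (September 16, 2151):
From September 13, 2091 to September 13, 2151: 60 years, of which 14 contain a Feb 29 — 46×365 + 14×366 = 21914 days.
(2100 is not a leap year (divisible by 100 but not 400).)
Within September 2151: 16 − 13 = 3 days.
Total: 21917 days.
21917 is a multiple of 7, so 2091-09-13 falls on the same weekday: Thursday.

Thursday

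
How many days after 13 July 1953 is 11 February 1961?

2770

From July 13, 1953 to July 13, 1960: 7 years, of which 2 contain a Feb 29 — 5×365 + 2×366 = 2557 days.
July 1960: 31 − 13 = 18 days remain.
Then August (31), September (30), October (31), November (30), December (31), January (31): 31 + 30 + 31 + 30 + 31 + 31 = 184 days.
February 1–11, 1961: 11 days (1961 is not a leap year).
Residual: 213 days.
Total: 2770 days.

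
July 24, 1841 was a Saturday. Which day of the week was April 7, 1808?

Thursday

Count forward from the earlier date (April 7, 1808) to the later (July 24, 1841):
From April 7, 1808 to April 7, 1841: 33 years, of which 8 contain a Feb 29 — 25×365 + 8×366 = 12053 days.
April 1841: 30 − 7 = 23 days remain.
Then May (31), June (30): 31 + 30 = 61 days.
July 1–24, 1841: 24 days.
Residual: 108 days.
Total: 12161 days.
12161 mod 7 = 2, so 2 days before Saturday is Thursday.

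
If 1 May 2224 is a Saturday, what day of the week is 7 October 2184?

Thursday

Count forward from the earlier date (October 7, 2184) to the later (May 1, 2224):
From October 7, 2184 to October 7, 2223: 39 years, of which 8 contain a Feb 29 — 31×365 + 8×366 = 14243 days.
(2200 is not a leap year (divisible by 100 but not 400).)
October 2223: 31 − 7 = 24 days remain.
Then November (30), December (31), January (31), February 2224 (29), March (31), April (30): 30 + 31 + 31 + 29 + 31 + 30 = 182 days.
May 1, 2224: 1 day.
Residual: 207 days.
Total: 14450 days.
14450 mod 7 = 2, so 2 days before Saturday is Thursday.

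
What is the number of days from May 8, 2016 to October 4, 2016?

May 2016: 31 − 8 = 23 days remain.
Then June (30), July (31), August (31), September (30): 30 + 31 + 31 + 30 = 122 days.
October 1–4, 2016: 4 days.
Total: 23 + 122 + 4 = 149 days.

149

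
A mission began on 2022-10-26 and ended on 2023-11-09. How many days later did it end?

Day-of-year of October 26, 2022: 299.
Day-of-year of November 9, 2023: 313.
2022 has 365 days, so 365 − 299 = 66 days remain in 2022.
Total: 66 + 313 = 379 days.

379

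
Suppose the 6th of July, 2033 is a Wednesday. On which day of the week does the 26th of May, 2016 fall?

Count forward from the earlier date (May 26, 2016) to the later (July 6, 2033):
Day-of-year of May 26, 2016: 147.
Day-of-year of July 6, 2033: 187.
2016 has 366 days, so 366 − 147 = 219 days remain in 2016.
Full years 2017–2032: 12 common + 4 leap = 12×365 + 4×366 = 5844 days.
Total: 219 + 5844 + 187 = 6250 days.
6250 mod 7 = 6, so 6 days before Wednesday is Thursday.

Thursday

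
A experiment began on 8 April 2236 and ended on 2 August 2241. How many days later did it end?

April 8, 2236 → April 8, 2237: 365 days.
April 8, 2237 → April 8, 2238: 365 days.
April 8, 2238 → April 8, 2239: 365 days.
April 8, 2239 → April 8, 2240: 366 days (2240 is a leap year).
April 8, 2240 → April 8, 2241: 365 days.
April 2241: 30 − 8 = 22 days remain.
Then May (31), June (30), July (31): 31 + 30 + 31 = 92 days.
August 1–2, 2241: 2 days.
Residual: 116 days.
Total: 1942 days.

1942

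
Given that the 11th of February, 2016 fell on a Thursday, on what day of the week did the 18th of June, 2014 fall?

Wednesday

Count forward from the earlier date (June 18, 2014) to the later (February 11, 2016):
June 2014: 30 − 18 = 12 days remain.
Then 19 full months totalling 580 days.
February 1–11, 2016: 11 days (2016 is a leap year).
Total: 12 + 580 + 11 = 603 days.
603 mod 7 = 1, so 1 day before Thursday is Wednesday.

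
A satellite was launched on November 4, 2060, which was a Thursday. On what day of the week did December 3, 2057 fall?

Monday

Count forward from the earlier date (December 3, 2057) to the later (November 4, 2060):
December 3, 2057 → December 3, 2058: 365 days.
December 3, 2058 → December 3, 2059: 365 days.
December 2059: 31 − 3 = 28 days remain.
Then 10 full months totalling 305 days.
November 1–4, 2060: 4 days.
Residual: 337 days.
Total: 1067 days.
1067 mod 7 = 3, so 3 days before Thursday is Monday.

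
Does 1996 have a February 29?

Yes

1996 is a leap year.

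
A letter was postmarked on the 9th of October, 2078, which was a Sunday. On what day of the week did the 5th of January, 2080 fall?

October 9, 2078 → October 9, 2079: 365 days.
October 2079: 31 − 9 = 22 days remain.
Then November (30), December (31): 30 + 31 = 61 days.
January 1–5, 2080: 5 days.
Residual: 88 days.
Total: 453 days.
453 mod 7 = 5, so 5 days after Sunday is Friday.

Friday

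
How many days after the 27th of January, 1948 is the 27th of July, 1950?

912

Day-of-year of January 27, 1948: 27.
Day-of-year of July 27, 1950: 208.
1948 has 366 days, so 366 − 27 = 339 days remain in 1948.
Full years: 1949: 365. Sum = 365.
Total: 339 + 365 + 208 = 912 days.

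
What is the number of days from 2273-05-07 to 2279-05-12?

2196

Day-of-year of May 7, 2273: 127.
Day-of-year of May 12, 2279: 132.
2273 has 365 days, so 365 − 127 = 238 days remain in 2273.
Full years: 2274: 365; 2275: 365; 2276: 366; 2277: 365; 2278: 365. Sum = 1826.
Total: 238 + 1826 + 132 = 2196 days.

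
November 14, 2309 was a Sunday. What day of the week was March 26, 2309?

Count forward from the earlier date (March 26, 2309) to the later (November 14, 2309):
March 2309: 31 − 26 = 5 days remain.
Then April (30), May (31), June (30), July (31), August (31), September (30), October (31): 30 + 31 + 30 + 31 + 31 + 30 + 31 = 214 days.
November 1–14, 2309: 14 days.
Total: 5 + 214 + 14 = 233 days.
233 mod 7 = 2, so 2 days before Sunday is Friday.

Friday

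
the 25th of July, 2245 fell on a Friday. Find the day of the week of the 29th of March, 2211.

Friday

Count forward from the earlier date (March 29, 2211) to the later (July 25, 2245):
Day-of-year of March 29, 2211: 88.
Day-of-year of July 25, 2245: 206.
2211 has 365 days, so 365 − 88 = 277 days remain in 2211.
Full years 2212–2244: 24 common + 9 leap = 24×365 + 9×366 = 12054 days.
Total: 277 + 12054 + 206 = 12537 days.
12537 is a multiple of 7, so the 29th of March, 2211 falls on the same weekday: Friday.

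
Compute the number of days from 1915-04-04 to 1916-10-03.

April 1915: 30 − 4 = 26 days remain.
Then 17 full months totalling 519 days.
October 1–3, 1916: 3 days.
Total: 26 + 519 + 3 = 548 days.

548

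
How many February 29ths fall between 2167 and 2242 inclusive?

Years divisible by 4: 2168, 2172, …, 2240 — 19 in all.
Of these, 2200 is divisible by 100 but not 400, so not leap.
Leap years: 19 − 1 = 18.

18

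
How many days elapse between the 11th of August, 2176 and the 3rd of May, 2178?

August 11, 2176 → August 11, 2177: 365 days.
August 2177: 31 − 11 = 20 days remain.
Then September (30), October (31), November (30), December (31), January (31), February 2178 (28), March (31), April (30): 30 + 31 + 30 + 31 + 31 + 28 + 31 + 30 = 242 days.
May 1–3, 2178: 3 days.
Residual: 265 days.
Total: 630 days.

630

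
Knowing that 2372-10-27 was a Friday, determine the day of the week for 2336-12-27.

Count forward from the earlier date (December 27, 2336) to the later (October 27, 2372):
Day-of-year of December 27, 2336: 362.
Day-of-year of October 27, 2372: 301.
2336 has 366 days, so 366 − 362 = 4 days remain in 2336.
Full years 2337–2371: 27 common + 8 leap = 27×365 + 8×366 = 12783 days.
Total: 4 + 12783 + 301 = 13088 days.
13088 mod 7 = 5, so 5 days before Friday is Sunday.

Sunday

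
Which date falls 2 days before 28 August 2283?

26 August 2283

Count 2 days before August 28, 2283:
Within August 2283: 28 − 26 = 2 days.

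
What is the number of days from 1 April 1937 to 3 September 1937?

155

April 1937: 30 − 1 = 29 days remain.
Then May (31), June (30), July (31), August (31): 31 + 30 + 31 + 31 = 123 days.
September 1–3, 1937: 3 days.
Total: 29 + 123 + 3 = 155 days.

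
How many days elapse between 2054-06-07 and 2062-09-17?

3024

From June 7, 2054 to June 7, 2062: 8 years, of which 2 contain a Feb 29 — 6×365 + 2×366 = 2922 days.
June 2062: 30 − 7 = 23 days remain.
Then July (31), August (31): 31 + 31 = 62 days.
September 1–17, 2062: 17 days.
Residual: 102 days.
Total: 3024 days.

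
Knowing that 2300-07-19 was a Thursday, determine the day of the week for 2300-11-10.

Saturday

July 2300: 31 − 19 = 12 days remain.
Then August (31), September (30), October (31): 31 + 30 + 31 = 92 days.
November 1–10, 2300: 10 days.
Total: 12 + 92 + 10 = 114 days.
114 mod 7 = 2, so 2 days after Thursday is Saturday.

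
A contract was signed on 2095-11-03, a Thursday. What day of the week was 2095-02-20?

Count forward from the earlier date (February 20, 2095) to the later (November 3, 2095):
February 2095: 28 − 20 = 8 days remain (2095 is not a leap year, so February has 28 days).
Then March (31), April (30), May (31), June (30), July (31), August (31), September (30), October (31): 31 + 30 + 31 + 30 + 31 + 31 + 30 + 31 = 245 days.
November 1–3, 2095: 3 days.
Total: 8 + 245 + 3 = 256 days.
256 mod 7 = 4, so 4 days before Thursday is Sunday.

Sunday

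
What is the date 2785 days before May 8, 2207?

September 21, 2199

Count 2785 days before May 8, 2207:
Day-of-year of September 21, 2199: 264.
Day-of-year of May 8, 2207: 128.
2199 has 365 days, so 365 − 264 = 101 days remain in 2199.
Full years 2200–2206: 6 common + 1 leap = 6×365 + 1×366 = 2556 days.
Total: 101 + 2556 + 128 = 2785 days.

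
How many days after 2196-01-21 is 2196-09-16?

January 2196: 31 − 21 = 10 days remain.
Then February 2196 (29), March (31), April (30), May (31), June (30), July (31), August (31): 29 + 31 + 30 + 31 + 30 + 31 + 31 = 213 days.
September 1–16, 2196: 16 days.
Total: 10 + 213 + 16 = 239 days.

239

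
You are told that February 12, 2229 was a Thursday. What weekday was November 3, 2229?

Tuesday

February 2229: 28 − 12 = 16 days remain (2229 is not a leap year, so February has 28 days).
Then March (31), April (30), May (31), June (30), July (31), August (31), September (30), October (31): 31 + 30 + 31 + 30 + 31 + 31 + 30 + 31 = 245 days.
November 1–3, 2229: 3 days.
Total: 16 + 245 + 3 = 264 days.
264 mod 7 = 5, so 5 days after Thursday is Tuesday.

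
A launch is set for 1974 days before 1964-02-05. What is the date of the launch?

1958-09-10

Count 1974 days before February 5, 1964:
Day-of-year of September 10, 1958: 253.
Day-of-year of February 5, 1964: 36.
1958 has 365 days, so 365 − 253 = 112 days remain in 1958.
Full years: 1959: 365; 1960: 366; 1961: 365; 1962: 365; 1963: 365. Sum = 1826.
Total: 112 + 1826 + 36 = 1974 days.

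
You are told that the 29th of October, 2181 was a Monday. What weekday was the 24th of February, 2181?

Saturday

Count forward from the earlier date (February 24, 2181) to the later (October 29, 2181):
February 2181: 28 − 24 = 4 days remain (2181 is not a leap year, so February has 28 days).
Then March (31), April (30), May (31), June (30), July (31), August (31), September (30): 31 + 30 + 31 + 30 + 31 + 31 + 30 = 214 days.
October 1–29, 2181: 29 days.
Total: 4 + 214 + 29 = 247 days.
247 mod 7 = 2, so 2 days before Monday is Saturday.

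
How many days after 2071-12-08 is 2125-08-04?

19597

Day-of-year of December 8, 2071: 342.
Day-of-year of August 4, 2125: 216.
2071 has 365 days, so 365 − 342 = 23 days remain in 2071.
Full years 2072–2124: 40 common + 13 leap = 40×365 + 13×366 = 19358 days.
Total: 23 + 19358 + 216 = 19597 days.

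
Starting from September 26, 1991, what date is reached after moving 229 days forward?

May 12, 1992

Count 229 days after September 26, 1991:
September 1991: 30 − 26 = 4 days remain.
Then October (31), November (30), December (31), January (31), February 1992 (29), March (31), April (30): 31 + 30 + 31 + 31 + 29 + 31 + 30 = 213 days.
May 1–12, 1992: 12 days.
Total: 4 + 213 + 12 = 229 days.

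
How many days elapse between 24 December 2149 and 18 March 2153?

December 24, 2149 → December 24, 2150: 365 days.
December 24, 2150 → December 24, 2151: 365 days.
December 24, 2151 → December 24, 2152: 366 days (2152 is a leap year).
December 2152: 31 − 24 = 7 days remain.
Then January (31), February 2153 (28): 31 + 28 = 59 days.
March 1–18, 2153: 18 days.
Residual: 84 days.
Total: 1180 days.

1180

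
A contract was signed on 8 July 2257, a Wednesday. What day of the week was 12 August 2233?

Count forward from the earlier date (August 12, 2233) to the later (July 8, 2257):
From August 12, 2233 to August 12, 2256: 23 years, of which 6 contain a Feb 29 — 17×365 + 6×366 = 8401 days.
August 2256: 31 − 12 = 19 days remain.
Then 10 full months totalling 303 days.
July 1–8, 2257: 8 days.
Residual: 330 days.
Total: 8731 days.
8731 mod 7 = 2, so 2 days before Wednesday is Monday.

Monday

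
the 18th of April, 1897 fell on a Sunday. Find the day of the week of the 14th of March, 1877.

Wednesday

Count forward from the earlier date (March 14, 1877) to the later (April 18, 1897):
Day-of-year of March 14, 1877: 73.
Day-of-year of April 18, 1897: 108.
1877 has 365 days, so 365 − 73 = 292 days remain in 1877.
Full years 1878–1896: 14 common + 5 leap = 14×365 + 5×366 = 6940 days.
Total: 292 + 6940 + 108 = 7340 days.
7340 mod 7 = 4, so 4 days before Sunday is Wednesday.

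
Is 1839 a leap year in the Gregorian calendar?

1839 is not a leap year.

No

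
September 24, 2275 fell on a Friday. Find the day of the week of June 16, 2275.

Count forward from the earlier date (June 16, 2275) to the later (September 24, 2275):
June 2275: 30 − 16 = 14 days remain.
Then July (31), August (31): 31 + 31 = 62 days.
September 1–24, 2275: 24 days.
Total: 14 + 62 + 24 = 100 days.
100 mod 7 = 2, so 2 days before Friday is Wednesday.

Wednesday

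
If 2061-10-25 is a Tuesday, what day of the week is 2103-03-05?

Day-of-year of October 25, 2061: 298.
Day-of-year of March 5, 2103: 64.
2061 has 365 days, so 365 − 298 = 67 days remain in 2061.
Full years 2062–2102: 32 common + 9 leap = 32×365 + 9×366 = 14974 days.
Total: 67 + 14974 + 64 = 15105 days.
15105 mod 7 = 6, so 6 days after Tuesday is Monday.

Monday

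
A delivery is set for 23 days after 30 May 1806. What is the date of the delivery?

22 June 1806

Count 23 days after May 30, 1806:
May 1806: 31 − 30 = 1 day remains.
June 1–22, 1806: 22 days.
Total: 1 + 22 = 23 days.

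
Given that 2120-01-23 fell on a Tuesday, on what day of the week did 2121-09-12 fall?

Friday

January 2120: 31 − 23 = 8 days remain.
Then 19 full months totalling 578 days.
September 1–12, 2121: 12 days.
Total: 8 + 578 + 12 = 598 days.
598 mod 7 = 3, so 3 days after Tuesday is Friday.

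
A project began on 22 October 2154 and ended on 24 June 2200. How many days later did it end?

16681

From October 22, 2154 to October 22, 2199: 45 years, of which 11 contain a Feb 29 — 34×365 + 11×366 = 16436 days.
October 2199: 31 − 22 = 9 days remain.
Then November (30), December (31), January (31), February 2200 (28), March (31), April (30), May (31): 30 + 31 + 31 + 28 + 31 + 30 + 31 = 212 days.
June 1–24, 2200: 24 days.
Residual: 245 days.
Total: 16681 days.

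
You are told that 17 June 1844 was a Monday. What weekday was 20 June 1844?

Thursday

Within June 1844: 20 − 17 = 3 days.
3 mod 7 = 3, so 3 days after Monday is Thursday.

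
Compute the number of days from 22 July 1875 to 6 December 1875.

July 1875: 31 − 22 = 9 days remain.
Then August (31), September (30), October (31), November (30): 31 + 30 + 31 + 30 = 122 days.
December 1–6, 1875: 6 days.
Total: 9 + 122 + 6 = 137 days.

137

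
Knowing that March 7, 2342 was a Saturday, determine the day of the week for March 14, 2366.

Monday

Day-of-year of March 7, 2342: 66.
Day-of-year of March 14, 2366: 73.
2342 has 365 days, so 365 − 66 = 299 days remain in 2342.
Full years 2343–2365: 17 common + 6 leap = 17×365 + 6×366 = 8401 days.
Total: 299 + 8401 + 73 = 8773 days.
8773 mod 7 = 2, so 2 days after Saturday is Monday.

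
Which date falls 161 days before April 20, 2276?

November 11, 2275

Count 161 days before April 20, 2276:
Day-of-year of November 11, 2275: 315.
Day-of-year of April 20, 2276: 111.
2275 has 365 days, so 365 − 315 = 50 days remain in 2275.
Total: 50 + 111 = 161 days.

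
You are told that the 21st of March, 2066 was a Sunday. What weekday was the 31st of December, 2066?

March 2066: 31 − 21 = 10 days remain.
Then April (30), May (31), June (30), July (31), August (31), September (30), October (31), November (30): 30 + 31 + 30 + 31 + 31 + 30 + 31 + 30 = 244 days.
December 1–31, 2066: 31 days.
Total: 10 + 244 + 31 = 285 days.
285 mod 7 = 5, so 5 days after Sunday is Friday.

Friday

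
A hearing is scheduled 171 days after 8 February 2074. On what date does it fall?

29 July 2074

Count 171 days after February 8, 2074:
February 2074: 28 − 8 = 20 days remain (2074 is not a leap year, so February has 28 days).
Then March (31), April (30), May (31), June (30): 31 + 30 + 31 + 30 = 122 days.
July 1–29, 2074: 29 days.
Total: 20 + 122 + 29 = 171 days.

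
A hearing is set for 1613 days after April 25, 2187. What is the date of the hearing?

September 24, 2191

Count 1613 days after April 25, 2187:
Day-of-year of April 25, 2187: 115.
Day-of-year of September 24, 2191: 267.
2187 has 365 days, so 365 − 115 = 250 days remain in 2187.
Full years: 2188: 366; 2189: 365; 2190: 365. Sum = 1096.
Total: 250 + 1096 + 267 = 1613 days.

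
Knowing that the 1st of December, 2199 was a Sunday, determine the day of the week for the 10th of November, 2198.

Count forward from the earlier date (November 10, 2198) to the later (December 1, 2199):
November 2198: 30 − 10 = 20 days remain.
Then 12 full months totalling 365 days.
December 1, 2199: 1 day.
Total: 20 + 365 + 1 = 386 days.
386 mod 7 = 1, so 1 day before Sunday is Saturday.

Saturday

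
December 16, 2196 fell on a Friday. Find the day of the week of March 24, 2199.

Sunday

Day-of-year of December 16, 2196: 351.
Day-of-year of March 24, 2199: 83.
2196 has 366 days, so 366 − 351 = 15 days remain in 2196.
Full years: 2197: 365; 2198: 365. Sum = 730.
Total: 15 + 730 + 83 = 828 days.
828 mod 7 = 2, so 2 days after Friday is Sunday.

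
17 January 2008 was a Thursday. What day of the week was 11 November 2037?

Wednesday

From January 17, 2008 to January 17, 2037: 29 years, of which 8 contain a Feb 29 — 21×365 + 8×366 = 10593 days.
January 2037: 31 − 17 = 14 days remain.
Then 9 full months totalling 273 days.
November 1–11, 2037: 11 days.
Residual: 298 days.
Total: 10891 days.
10891 mod 7 = 6, so 6 days after Thursday is Wednesday.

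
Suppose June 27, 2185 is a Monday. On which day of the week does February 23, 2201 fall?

Monday

From June 27, 2185 to June 27, 2200: 15 years, of which 3 contain a Feb 29 — 12×365 + 3×366 = 5478 days.
(2200 is not a leap year (divisible by 100 but not 400).)
June 2200: 30 − 27 = 3 days remain.
Then July (31), August (31), September (30), October (31), November (30), December (31), January (31): 31 + 31 + 30 + 31 + 30 + 31 + 31 = 215 days.
February 1–23, 2201: 23 days (2201 is not a leap year).
Residual: 241 days.
Total: 5719 days.
5719 is a multiple of 7, so February 23, 2201 falls on the same weekday: Monday.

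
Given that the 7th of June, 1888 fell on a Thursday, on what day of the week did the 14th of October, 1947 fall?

From June 7, 1888 to June 7, 1947: 59 years, of which 13 contain a Feb 29 — 46×365 + 13×366 = 21548 days.
(1900 is not a leap year (divisible by 100 but not 400).)
June 1947: 30 − 7 = 23 days remain.
Then July (31), August (31), September (30): 31 + 31 + 30 = 92 days.
October 1–14, 1947: 14 days.
Residual: 129 days.
Total: 21677 days.
21677 mod 7 = 5, so 5 days after Thursday is Tuesday.

Tuesday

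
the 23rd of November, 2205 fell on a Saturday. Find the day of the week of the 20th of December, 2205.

November 2205: 30 − 23 = 7 days remain.
December 1–20, 2205: 20 days.
Total: 7 + 20 = 27 days.
27 mod 7 = 6, so 6 days after Saturday is Friday.

Friday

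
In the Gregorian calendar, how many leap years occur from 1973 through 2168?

Years divisible by 4: 1976, 1980, …, 2168 — 49 in all.
Of these, 2100 is divisible by 100 but not 400, so not leap.
2000 is divisible by 400, so still leap.
Leap years: 49 − 1 = 48.

48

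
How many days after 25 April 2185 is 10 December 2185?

April 2185: 30 − 25 = 5 days remain.
Then May (31), June (30), July (31), August (31), September (30), October (31), November (30): 31 + 30 + 31 + 31 + 30 + 31 + 30 = 214 days.
December 1–10, 2185: 10 days.
Total: 5 + 214 + 10 = 229 days.

229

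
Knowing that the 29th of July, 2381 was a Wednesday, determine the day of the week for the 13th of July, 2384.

Day-of-year of July 29, 2381: 210.
Day-of-year of July 13, 2384: 195.
2381 has 365 days, so 365 − 210 = 155 days remain in 2381.
Full years: 2382: 365; 2383: 365. Sum = 730.
Total: 155 + 730 + 195 = 1080 days.
1080 mod 7 = 2, so 2 days after Wednesday is Friday.

Friday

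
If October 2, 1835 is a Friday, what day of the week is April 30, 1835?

Thursday

Count forward from the earlier date (April 30, 1835) to the later (October 2, 1835):
April 1835: 30 − 30 = 0 days remain.
Then May (31), June (30), July (31), August (31), September (30): 31 + 30 + 31 + 31 + 30 = 153 days.
October 1–2, 1835: 2 days.
Total: 0 + 153 + 2 = 155 days.
155 mod 7 = 1, so 1 day before Friday is Thursday.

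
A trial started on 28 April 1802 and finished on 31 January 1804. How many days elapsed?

April 1802: 30 − 28 = 2 days remain.
Then 20 full months totalling 610 days.
January 1–31, 1804: 31 days.
Total: 2 + 610 + 31 = 643 days.

643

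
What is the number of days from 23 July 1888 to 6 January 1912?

8566

Day-of-year of July 23, 1888: 205.
Day-of-year of January 6, 1912: 6.
1888 has 366 days, so 366 − 205 = 161 days remain in 1888.
Full years 1889–1911: 19 common + 4 leap = 19×365 + 4×366 = 8399 days.
Total: 161 + 8399 + 6 = 8566 days.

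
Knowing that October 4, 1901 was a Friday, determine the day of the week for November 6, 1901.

October 1901: 31 − 4 = 27 days remain.
November 1–6, 1901: 6 days.
Total: 27 + 6 = 33 days.
33 mod 7 = 5, so 5 days after Friday is Wednesday.

Wednesday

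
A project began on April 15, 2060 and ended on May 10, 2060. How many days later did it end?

25

April 2060: 30 − 15 = 15 days remain.
May 1–10, 2060: 10 days.
Total: 15 + 10 = 25 days.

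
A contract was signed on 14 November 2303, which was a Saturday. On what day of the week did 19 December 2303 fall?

November 2303: 30 − 14 = 16 days remain.
December 1–19, 2303: 19 days.
Total: 16 + 19 = 35 days.
35 is a multiple of 7, so 19 December 2303 falls on the same weekday: Saturday.

Saturday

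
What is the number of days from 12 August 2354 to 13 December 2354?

123

August 2354: 31 − 12 = 19 days remain.
Then September (30), October (31), November (30): 30 + 31 + 30 = 91 days.
December 1–13, 2354: 13 days.
Total: 19 + 91 + 13 = 123 days.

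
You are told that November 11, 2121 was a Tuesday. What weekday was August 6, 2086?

Count forward from the earlier date (August 6, 2086) to the later (November 11, 2121):
Day-of-year of August 6, 2086: 218.
Day-of-year of November 11, 2121: 315.
2086 has 365 days, so 365 − 218 = 147 days remain in 2086.
Full years 2087–2120: 26 common + 8 leap = 26×365 + 8×366 = 12418 days.
Total: 147 + 12418 + 315 = 12880 days.
12880 is a multiple of 7, so August 6, 2086 falls on the same weekday: Tuesday.

Tuesday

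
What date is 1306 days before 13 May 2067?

15 October 2063

Count 1306 days before May 13, 2067:
Day-of-year of October 15, 2063: 288.
Day-of-year of May 13, 2067: 133.
2063 has 365 days, so 365 − 288 = 77 days remain in 2063.
Full years: 2064: 366; 2065: 365; 2066: 365. Sum = 1096.
Total: 77 + 1096 + 133 = 1306 days.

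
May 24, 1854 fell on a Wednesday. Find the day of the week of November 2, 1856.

Day-of-year of May 24, 1854: 144.
Day-of-year of November 2, 1856: 307.
1854 has 365 days, so 365 − 144 = 221 days remain in 1854.
Full years: 1855: 365. Sum = 365.
Total: 221 + 365 + 307 = 893 days.
893 mod 7 = 4, so 4 days after Wednesday is Sunday.

Sunday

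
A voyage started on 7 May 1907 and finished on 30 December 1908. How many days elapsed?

May 7, 1907 → May 7, 1908: 366 days (1908 is a leap year).
May 1908: 31 − 7 = 24 days remain.
Then June (30), July (31), August (31), September (30), October (31), November (30): 30 + 31 + 31 + 30 + 31 + 30 = 183 days.
December 1–30, 1908: 30 days.
Residual: 237 days.
Total: 603 days.

603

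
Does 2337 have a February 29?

No

2337 is not a leap year.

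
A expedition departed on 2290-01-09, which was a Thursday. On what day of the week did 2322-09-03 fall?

From January 9, 2290 to January 9, 2322: 32 years, of which 7 contain a Feb 29 — 25×365 + 7×366 = 11687 days.
(2300 is not a leap year (divisible by 100 but not 400).)
January 2322: 31 − 9 = 22 days remain.
Then February 2322 (28), March (31), April (30), May (31), June (30), July (31), August (31): 28 + 31 + 30 + 31 + 30 + 31 + 31 = 212 days.
September 1–3, 2322: 3 days.
Residual: 237 days.
Total: 11924 days.
11924 mod 7 = 3, so 3 days after Thursday is Sunday.

Sunday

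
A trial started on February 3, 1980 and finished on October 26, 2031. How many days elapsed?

18893

From February 3, 1980 to February 3, 2031: 51 years, of which 13 contain a Feb 29 — 38×365 + 13×366 = 18628 days.
(2000 is a leap year (divisible by 400).)
February 2031: 28 − 3 = 25 days remain (2031 is not a leap year, so February has 28 days).
Then March (31), April (30), May (31), June (30), July (31), August (31), September (30): 31 + 30 + 31 + 30 + 31 + 31 + 30 = 214 days.
October 1–26, 2031: 26 days.
Residual: 265 days.
Total: 18893 days.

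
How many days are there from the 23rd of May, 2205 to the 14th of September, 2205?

114

May 2205: 31 − 23 = 8 days remain.
Then June (30), July (31), August (31): 30 + 31 + 31 = 92 days.
September 1–14, 2205: 14 days.
Total: 8 + 92 + 14 = 114 days.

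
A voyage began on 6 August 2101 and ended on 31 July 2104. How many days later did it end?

August 6, 2101 → August 6, 2102: 365 days.
August 6, 2102 → August 6, 2103: 365 days.
August 2103: 31 − 6 = 25 days remain.
Then 10 full months totalling 304 days.
July 1–31, 2104: 31 days.
Residual: 360 days.
Total: 1090 days.

1090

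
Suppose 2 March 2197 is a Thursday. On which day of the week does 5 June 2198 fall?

Tuesday

March 2197: 31 − 2 = 29 days remain.
Then 14 full months totalling 426 days.
June 1–5, 2198: 5 days.
Total: 29 + 426 + 5 = 460 days.
460 mod 7 = 5, so 5 days after Thursday is Tuesday.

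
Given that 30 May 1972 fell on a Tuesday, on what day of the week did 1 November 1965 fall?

Count forward from the earlier date (November 1, 1965) to the later (May 30, 1972):
Day-of-year of November 1, 1965: 305.
Day-of-year of May 30, 1972: 151.
1965 has 365 days, so 365 − 305 = 60 days remain in 1965.
Full years: 1966: 365; 1967: 365; 1968: 366; 1969: 365; 1970: 365; 1971: 365. Sum = 2191.
Total: 60 + 2191 + 151 = 2402 days.
2402 mod 7 = 1, so 1 day before Tuesday is Monday.

Monday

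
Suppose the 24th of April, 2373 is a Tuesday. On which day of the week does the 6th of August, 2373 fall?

Monday

April 2373: 30 − 24 = 6 days remain.
Then May (31), June (30), July (31): 31 + 30 + 31 = 92 days.
August 1–6, 2373: 6 days.
Total: 6 + 92 + 6 = 104 days.
104 mod 7 = 6, so 6 days after Tuesday is Monday.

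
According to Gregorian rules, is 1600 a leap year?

1600 is a leap year (divisible by 400).

Yes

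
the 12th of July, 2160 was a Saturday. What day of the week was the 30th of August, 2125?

Count forward from the earlier date (August 30, 2125) to the later (July 12, 2160):
From August 30, 2125 to August 30, 2159: 34 years, of which 8 contain a Feb 29 — 26×365 + 8×366 = 12418 days.
August 2159: 31 − 30 = 1 day remains.
Then 10 full months totalling 304 days.
July 1–12, 2160: 12 days.
Residual: 317 days.
Total: 12735 days.
12735 mod 7 = 2, so 2 days before Saturday is Thursday.

Thursday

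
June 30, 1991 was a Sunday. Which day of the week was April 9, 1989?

Sunday

Count forward from the earlier date (April 9, 1989) to the later (June 30, 1991):
April 1989: 30 − 9 = 21 days remain.
Then 25 full months totalling 761 days.
June 1–30, 1991: 30 days.
Total: 21 + 761 + 30 = 812 days.
812 is a multiple of 7, so April 9, 1989 falls on the same weekday: Sunday.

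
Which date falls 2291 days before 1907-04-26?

1901-01-16

Count 2291 days before April 26, 1907:
January 16, 1901 → January 16, 1902: 365 days.
January 16, 1902 → January 16, 1903: 365 days.
January 16, 1903 → January 16, 1904: 365 days.
January 16, 1904 → January 16, 1905: 366 days (1904 is a leap year).
January 16, 1905 → January 16, 1906: 365 days.
January 16, 1906 → January 16, 1907: 365 days.
January 1907: 31 − 16 = 15 days remain.
Then February 1907 (28), March (31): 28 + 31 = 59 days.
April 1–26, 1907: 26 days.
Residual: 100 days.
Total: 2291 days.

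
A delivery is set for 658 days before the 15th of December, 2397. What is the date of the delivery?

the 26th of February, 2396

Count 658 days before December 15, 2397:
Day-of-year of February 26, 2396: 57.
Day-of-year of December 15, 2397: 349.
2396 has 366 days, so 366 − 57 = 309 days remain in 2396.
Total: 309 + 349 = 658 days.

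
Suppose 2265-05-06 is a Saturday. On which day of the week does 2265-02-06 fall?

Count forward from the earlier date (February 6, 2265) to the later (May 6, 2265):
February 2265: 28 − 6 = 22 days remain (2265 is not a leap year, so February has 28 days).
Then March (31), April (30): 31 + 30 = 61 days.
May 1–6, 2265: 6 days.
Total: 22 + 61 + 6 = 89 days.
89 mod 7 = 5, so 5 days before Saturday is Monday.

Monday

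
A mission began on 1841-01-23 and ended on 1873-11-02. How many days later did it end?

11971

From January 23, 1841 to January 23, 1873: 32 years, of which 8 contain a Feb 29 — 24×365 + 8×366 = 11688 days.
January 1873: 31 − 23 = 8 days remain.
Then 9 full months totalling 273 days.
November 1–2, 1873: 2 days.
Residual: 283 days.
Total: 11971 days.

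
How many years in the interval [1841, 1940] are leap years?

24

Years divisible by 4: 1844, 1848, …, 1940 — 25 in all.
Of these, 1900 is divisible by 100 but not 400, so not leap.
Leap years: 25 − 1 = 24.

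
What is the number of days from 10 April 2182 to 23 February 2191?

Day-of-year of April 10, 2182: 100.
Day-of-year of February 23, 2191: 54.
2182 has 365 days, so 365 − 100 = 265 days remain in 2182.
Full years 2183–2190: 6 common + 2 leap = 6×365 + 2×366 = 2922 days.
Total: 265 + 2922 + 54 = 3241 days.

3241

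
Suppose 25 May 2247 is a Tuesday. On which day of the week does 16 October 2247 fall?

Saturday

May 2247: 31 − 25 = 6 days remain.
Then June (30), July (31), August (31), September (30): 30 + 31 + 31 + 30 = 122 days.
October 1–16, 2247: 16 days.
Total: 6 + 122 + 16 = 144 days.
144 mod 7 = 4, so 4 days after Tuesday is Saturday.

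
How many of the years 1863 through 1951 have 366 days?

21

Years divisible by 4: 1864, 1868, …, 1948 — 22 in all.
Of these, 1900 is divisible by 100 but not 400, so not leap.
Leap years: 22 − 1 = 21.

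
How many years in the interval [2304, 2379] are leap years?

19

Years divisible by 4: 2304, 2308, …, 2376 — 19 in all.
No century exceptions apply. Count: 19.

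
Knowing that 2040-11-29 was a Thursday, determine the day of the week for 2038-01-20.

Wednesday

Count forward from the earlier date (January 20, 2038) to the later (November 29, 2040):
January 20, 2038 → January 20, 2039: 365 days.
January 20, 2039 → January 20, 2040: 365 days.
January 2040: 31 − 20 = 11 days remain.
Then 9 full months totalling 274 days.
November 1–29, 2040: 29 days.
Residual: 314 days.
Total: 1044 days.
1044 mod 7 = 1, so 1 day before Thursday is Wednesday.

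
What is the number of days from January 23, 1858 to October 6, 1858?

January 1858: 31 − 23 = 8 days remain.
Then February 1858 (28), March (31), April (30), May (31), June (30), July (31), August (31), September (30): 28 + 31 + 30 + 31 + 30 + 31 + 31 + 30 = 242 days.
October 1–6, 1858: 6 days.
Total: 8 + 242 + 6 = 256 days.

256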